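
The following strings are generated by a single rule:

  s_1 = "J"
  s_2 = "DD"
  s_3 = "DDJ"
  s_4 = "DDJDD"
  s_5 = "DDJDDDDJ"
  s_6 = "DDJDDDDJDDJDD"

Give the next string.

DDJDDDDJDDJDDDDJDDDDJ

Each term (from the third on) is the previous term followed by the one before it: term 3 = DD·J = DDJ.
Continuing: DDJDDDDJDDJDD · DDJDDDDJ gives term 7.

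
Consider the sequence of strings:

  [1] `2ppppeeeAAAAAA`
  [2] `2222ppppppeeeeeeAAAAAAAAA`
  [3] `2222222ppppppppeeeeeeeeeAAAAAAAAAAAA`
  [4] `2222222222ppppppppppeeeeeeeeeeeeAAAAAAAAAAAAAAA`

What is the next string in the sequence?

The n-th term is 3n-2 2's then 2n+2 p's then 3n e's then 3n+3 A's (n = 1, 2, …).
For the next term, n = 5, so the run lengths are 13, 12, 15, 18.

2222222222222ppppppppppppeeeeeeeeeeeeeeeAAAAAAAAAAAAAAAAAA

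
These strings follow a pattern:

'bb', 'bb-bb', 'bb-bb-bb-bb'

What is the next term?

s(k+1) = s(k)·-·s(k) — each term doubles the last with '-' between the halves.
Doubling bb-bb-bb-bb with '-' between the halves:

bb-bb-bb-bb-bb-bb-bb-bb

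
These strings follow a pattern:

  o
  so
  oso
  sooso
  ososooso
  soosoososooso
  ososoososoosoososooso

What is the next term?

soosoososoosoososoososoosoososooso

Each term (from the third on) is the two preceding terms concatenated in order: term 3 = o·so = oso.
The next term joins soosoososooso and ososoososoosoososooso.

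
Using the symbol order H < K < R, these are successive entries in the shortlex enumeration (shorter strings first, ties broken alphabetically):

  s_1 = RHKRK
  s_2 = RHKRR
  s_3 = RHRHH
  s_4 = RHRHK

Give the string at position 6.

RHRKH

Stepping forward 2 times from RHRHK: RHRHK → RHRHR, then the target.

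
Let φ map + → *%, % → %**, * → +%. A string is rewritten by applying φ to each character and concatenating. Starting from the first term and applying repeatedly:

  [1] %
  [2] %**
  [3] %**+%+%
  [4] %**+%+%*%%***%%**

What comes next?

Applying the rule to each of the 17 symbols of %**+%+%*%%***%%** gives the pieces %** +% +% *% %** *% %** +% %** %** +% +% +% %** %** +% +%, which concatenate to the answer.

%**+%+%*%%***%%**+%%**%**+%+%+%%**%**+%+%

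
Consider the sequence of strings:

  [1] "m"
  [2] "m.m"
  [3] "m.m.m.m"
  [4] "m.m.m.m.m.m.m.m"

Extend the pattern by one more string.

Each string is two copies of the previous one joined by '.'.
Doubling m.m.m.m.m.m.m.m with '.' between the halves:

m.m.m.m.m.m.m.m.m.m.m.m.m.m.m.m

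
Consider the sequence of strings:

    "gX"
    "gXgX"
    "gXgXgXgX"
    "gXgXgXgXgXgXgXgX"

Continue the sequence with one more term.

Each string is two copies of the previous one concatenated.
Doubling gXgXgXgXgXgXgXgX:

gXgXgXgXgXgXgXgXgXgXgXgXgXgXgXgX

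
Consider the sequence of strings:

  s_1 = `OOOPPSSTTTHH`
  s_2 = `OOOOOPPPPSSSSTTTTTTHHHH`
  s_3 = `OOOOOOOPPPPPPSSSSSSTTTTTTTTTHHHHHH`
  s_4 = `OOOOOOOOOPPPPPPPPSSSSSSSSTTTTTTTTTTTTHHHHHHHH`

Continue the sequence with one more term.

OOOOOOOOOOOPPPPPPPPPPSSSSSSSSSSTTTTTTTTTTTTTTTHHHHHHHHHH

Each string has the form O^{2n+1} P^{2n} S^{2n} T^{3n} H^{2n} (n = 1, 2, …).
Setting n = 5 gives 11, 10, 10, 15, 10 characters in each block.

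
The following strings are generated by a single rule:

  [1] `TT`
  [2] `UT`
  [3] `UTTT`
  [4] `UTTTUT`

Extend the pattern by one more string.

This is a Fibonacci-style word recurrence s(k) = s(k−1)·s(k−2): e.g. UT·TT = UTTT.
So term 5 is UTTTUT·UTTT.

UTTTUTUTTT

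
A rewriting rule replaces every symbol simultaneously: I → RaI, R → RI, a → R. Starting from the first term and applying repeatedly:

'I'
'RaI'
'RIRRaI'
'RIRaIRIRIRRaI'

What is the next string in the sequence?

RIRaIRIRRaIRIRaIRIRaIRIRIRRaI

Replace each of the 13 characters of RIRaIRIRIRRaI in place — RI RaI RI R RaI RI RaI RI RaI RI RI R RaI — and concatenate.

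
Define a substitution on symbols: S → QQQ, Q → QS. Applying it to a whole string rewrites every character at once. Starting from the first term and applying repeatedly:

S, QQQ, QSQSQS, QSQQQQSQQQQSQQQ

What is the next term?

Replace each of the 15 characters of QSQQQQSQQQQSQQQ in place — QS QQQ QS QS QS QS QQQ QS QS QS QS QQQ QS QS QS — and concatenate.

QSQQQQSQSQSQSQQQQSQSQSQSQQQQSQSQS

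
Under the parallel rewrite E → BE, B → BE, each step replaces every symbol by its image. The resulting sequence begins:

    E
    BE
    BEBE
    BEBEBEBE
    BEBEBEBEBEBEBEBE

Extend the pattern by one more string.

Rewriting the 16 symbols of BEBEBEBEBEBEBEBE one by one yields BE BE BE BE BE BE BE BE BE BE BE BE BE BE BE BE; concatenated:

BEBEBEBEBEBEBEBEBEBEBEBEBEBEBEBE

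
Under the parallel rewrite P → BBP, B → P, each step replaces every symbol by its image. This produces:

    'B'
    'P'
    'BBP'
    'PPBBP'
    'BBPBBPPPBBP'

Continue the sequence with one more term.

Expanding BBPBBPPPBBP: B→P, B→P, P→BBP, B→P, B→P, P→BBP, P→BBP, P→BBP, B→P, B→P, P→BBP. Concatenated: P P BBP P P BBP BBP BBP P P BBP.

PPBBPPPBBPBBPBBPPPBBP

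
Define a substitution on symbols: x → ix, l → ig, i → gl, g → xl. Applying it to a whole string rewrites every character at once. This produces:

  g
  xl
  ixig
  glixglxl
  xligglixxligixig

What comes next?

Applying the rule to each of the 16 symbols of xligglixxligixig gives the pieces ix ig gl xl xl ig gl ix ix ig gl xl gl ix gl xl, which concatenate to the answer.

ixigglxlxligglixixigglxlglixglxl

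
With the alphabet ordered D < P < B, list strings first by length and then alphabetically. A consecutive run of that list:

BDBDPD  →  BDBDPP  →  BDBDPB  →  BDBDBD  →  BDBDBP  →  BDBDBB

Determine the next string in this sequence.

Treat BDBDBB as a base-3 numeral over the given alphabet and add one, carrying through any trailing B's.

BDBPDD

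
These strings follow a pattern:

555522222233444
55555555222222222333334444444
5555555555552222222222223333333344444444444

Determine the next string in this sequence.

Reading off run lengths: 5 runs 4, 8, 12; 2 runs 6, 9, 12; 3 runs 2, 5, 8; 4 runs 3, 7, 11 — each is linear in n (n = 1, 2, …).
At n = 4 the blocks have lengths 16, 15, 11, 15.

555555555555555522222222222222233333333333444444444444444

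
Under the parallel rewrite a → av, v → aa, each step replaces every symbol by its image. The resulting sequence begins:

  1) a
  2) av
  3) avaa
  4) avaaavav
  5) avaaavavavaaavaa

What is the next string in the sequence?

φ(avaaavavavaaavaa) expands symbol-by-symbol to av aa av av av aa av aa av aa av av av aa av av; joining the 16 pieces gives the next term.

avaaavavavaaavaaavaaavavavaaavav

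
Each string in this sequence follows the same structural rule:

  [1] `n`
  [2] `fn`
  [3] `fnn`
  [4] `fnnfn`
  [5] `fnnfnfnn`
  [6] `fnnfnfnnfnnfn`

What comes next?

Each term (from the third on) is the previous term followed by the one before it: term 3 = fn·n = fnn.
Continuing: fnnfnfnnfnnfn · fnnfnfnn gives term 7.

fnnfnfnnfnnfnfnnfnfnn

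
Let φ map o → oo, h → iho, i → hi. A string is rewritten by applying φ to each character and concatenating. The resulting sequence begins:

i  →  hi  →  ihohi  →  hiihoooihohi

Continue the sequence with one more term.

ihohihiihooooooohiihoooihohi

Rewriting each symbol of hiihoooihohi: h→iho, i→hi, i→hi, h→iho, o→oo, o→oo, o→oo, i→hi, h→iho, o→oo, h→iho, i→hi, which concatenates to iho hi hi iho oo oo oo hi iho oo iho hi.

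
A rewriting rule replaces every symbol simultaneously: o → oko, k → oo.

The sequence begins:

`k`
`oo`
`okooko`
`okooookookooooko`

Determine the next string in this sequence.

okooookookookookooookookooookookookookooooko

φ(okooookookooooko) expands symbol-by-symbol to oko oo oko oko oko oko oo oko oko oo oko oko oko oko oo oko; joining the 16 pieces gives the next term.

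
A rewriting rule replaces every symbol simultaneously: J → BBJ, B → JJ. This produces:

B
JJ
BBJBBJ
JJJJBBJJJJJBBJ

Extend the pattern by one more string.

BBJBBJBBJBBJJJJJBBJBBJBBJBBJBBJJJJJBBJ

φ(JJJJBBJJJJJBBJ) expands symbol-by-symbol to BBJ BBJ BBJ BBJ JJ JJ BBJ BBJ BBJ BBJ BBJ JJ JJ BBJ; joining the 14 pieces gives the next term.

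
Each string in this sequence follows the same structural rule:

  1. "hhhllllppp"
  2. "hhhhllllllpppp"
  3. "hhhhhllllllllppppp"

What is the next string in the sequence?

Term n consists of n+1 h's, followed by 2n l's, followed by n+1 p's, where the shown terms are n = 2, 3, 4.
At n = 5 the blocks have lengths 6, 10, 6.

hhhhhhllllllllllpppppp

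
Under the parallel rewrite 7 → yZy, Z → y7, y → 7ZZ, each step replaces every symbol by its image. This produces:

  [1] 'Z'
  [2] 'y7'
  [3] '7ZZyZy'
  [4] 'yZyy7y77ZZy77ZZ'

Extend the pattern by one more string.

Applying the rule to each of the 15 symbols of yZyy7y77ZZy77ZZ gives the pieces 7ZZ y7 7ZZ 7ZZ yZy 7ZZ yZy yZy y7 y7 7ZZ yZy yZy y7 y7, which concatenate to the answer.

7ZZy77ZZ7ZZyZy7ZZyZyyZyy7y77ZZyZyyZyy7y7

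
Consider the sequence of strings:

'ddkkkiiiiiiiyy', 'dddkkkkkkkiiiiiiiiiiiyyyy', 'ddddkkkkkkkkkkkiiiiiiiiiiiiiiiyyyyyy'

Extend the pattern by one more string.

Reading off run lengths: d runs 2, 3, 4; k runs 3, 7, 11; i runs 7, 11, 15; y runs 2, 4, 6 — each is linear in n (n = 1, 2, …).
For the next term, n = 4, so the run lengths are 5, 15, 19, 8.

dddddkkkkkkkkkkkkkkkiiiiiiiiiiiiiiiiiiiyyyyyyyy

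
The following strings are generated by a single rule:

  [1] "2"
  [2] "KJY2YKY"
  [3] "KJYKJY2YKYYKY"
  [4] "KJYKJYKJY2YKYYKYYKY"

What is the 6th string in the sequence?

KJYKJYKJYKJYKJY2YKYYKYYKYYKYYKY

Every step adds KJY to the front and YKY to the end of the previous string.
From KJYKJYKJY2YKYYKYYKY, 2 further steps: KJYKJYKJY2YKYYKYYKY → KJYKJYKJYKJY2YKYYKYYKYYKY → (answer).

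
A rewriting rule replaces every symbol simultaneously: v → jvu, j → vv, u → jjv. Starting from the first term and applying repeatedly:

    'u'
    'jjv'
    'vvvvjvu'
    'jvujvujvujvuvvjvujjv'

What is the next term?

Rewriting the 20 symbols of jvujvujvujvuvvjvujjv one by one yields vv jvu jjv vv jvu jjv vv jvu jjv vv jvu jjv jvu jvu vv jvu jjv vv vv jvu; concatenated:

vvjvujjvvvjvujjvvvjvujjvvvjvujjvjvujvuvvjvujjvvvvvjvu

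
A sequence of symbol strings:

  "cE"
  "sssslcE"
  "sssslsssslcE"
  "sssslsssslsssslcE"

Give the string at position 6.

sssslsssslsssslsssslsssslcE

Each term is the previous one with ssssl prepended.
From sssslsssslsssslcE, 2 further steps: sssslsssslsssslcE → sssslsssslsssslsssslcE → (answer).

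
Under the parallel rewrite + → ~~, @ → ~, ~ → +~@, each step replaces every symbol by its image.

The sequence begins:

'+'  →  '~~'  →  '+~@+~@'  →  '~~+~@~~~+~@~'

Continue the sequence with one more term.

+~@+~@~~+~@~+~@+~@+~@~~+~@~+~@

Apply φ to ~~+~@~~~+~@~ symbol by symbol: ~→+~@, ~→+~@, +→~~, ~→+~@, @→~, ~→+~@, ~→+~@, ~→+~@, +→~~, ~→+~@, @→~, ~→+~@; joined: +~@ +~@ ~~ +~@ ~ +~@ +~@ +~@ ~~ +~@ ~ +~@.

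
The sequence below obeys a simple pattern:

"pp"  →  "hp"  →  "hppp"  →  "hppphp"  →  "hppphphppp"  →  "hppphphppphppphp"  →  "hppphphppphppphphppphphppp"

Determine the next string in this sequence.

Each term (from the third on) is the previous term followed by the one before it: term 3 = hp·pp = hppp.
So term 8 is hppphphppphppphphppphphppp·hppphphppphppphp.

hppphphppphppphphppphphppphppphphppphppphp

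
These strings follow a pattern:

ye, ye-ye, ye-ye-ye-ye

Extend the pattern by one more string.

Every step duplicates the string with '-' between the halves.
One more doubling of ye-ye-ye-ye gives the answer.

ye-ye-ye-ye-ye-ye-ye-ye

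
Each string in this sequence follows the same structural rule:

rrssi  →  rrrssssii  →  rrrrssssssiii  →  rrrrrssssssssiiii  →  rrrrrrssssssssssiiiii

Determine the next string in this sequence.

Reading off run lengths: r runs 2, 3, 4, 5, 6; s runs 2, 4, 6, 8, 10; i runs 1, 2, 3, 4, 5 — each is linear in n (n = 1, 2, …).
Setting n = 6 gives 7, 12, 6 characters in each block.

rrrrrrrssssssssssssiiiiii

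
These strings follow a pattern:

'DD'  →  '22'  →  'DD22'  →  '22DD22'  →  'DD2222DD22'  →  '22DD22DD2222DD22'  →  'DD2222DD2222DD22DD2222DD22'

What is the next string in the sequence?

This is a Fibonacci-style word recurrence s(k) = s(k−2)·s(k−1): e.g. DD·22 = DD22.
Continuing: 22DD22DD2222DD22 · DD2222DD2222DD22DD2222DD22 gives term 8.

22DD22DD2222DD22DD2222DD2222DD22DD2222DD22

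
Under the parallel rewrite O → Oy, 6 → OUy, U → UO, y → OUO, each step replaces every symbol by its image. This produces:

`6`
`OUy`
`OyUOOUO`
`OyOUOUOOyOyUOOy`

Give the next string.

OyOUOOyUOOyUOOyOyOUOOyOUOUOOyOyOUO

Applying the rule to each of the 15 symbols of OyOUOUOOyOyUOOy gives the pieces Oy OUO Oy UO Oy UO Oy Oy OUO Oy OUO UO Oy Oy OUO, which concatenate to the answer.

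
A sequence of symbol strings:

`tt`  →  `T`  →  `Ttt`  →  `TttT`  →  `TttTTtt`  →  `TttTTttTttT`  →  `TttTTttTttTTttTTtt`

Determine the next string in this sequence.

TttTTttTttTTttTTttTttTTttTttT

Each term (from the third on) is the previous term followed by the one before it: term 3 = T·tt = Ttt.
So term 8 is TttTTttTttTTttTTtt·TttTTttTttT.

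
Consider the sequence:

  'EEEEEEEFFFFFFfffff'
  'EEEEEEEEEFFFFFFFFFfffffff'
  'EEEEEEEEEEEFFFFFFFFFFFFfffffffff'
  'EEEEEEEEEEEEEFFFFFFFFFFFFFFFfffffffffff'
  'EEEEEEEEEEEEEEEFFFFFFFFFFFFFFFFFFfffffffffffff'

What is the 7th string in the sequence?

Each string has the form E^{2n+3} F^{3n} f^{2n+1}, where the shown terms are n = 2, 3, 4, 5, 6.
Setting n = 8 gives 19, 24, 17 characters in each block.

EEEEEEEEEEEEEEEEEEEFFFFFFFFFFFFFFFFFFFFFFFFfffffffffffffffff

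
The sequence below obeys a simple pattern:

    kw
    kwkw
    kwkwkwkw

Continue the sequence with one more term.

Every step duplicates the string.
One more doubling of kwkwkwkw gives the answer.

kwkwkwkwkwkwkwkw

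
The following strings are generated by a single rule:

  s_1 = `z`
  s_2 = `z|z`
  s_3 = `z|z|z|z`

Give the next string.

z|z|z|z|z|z|z|z

Each string is two copies of the previous one joined by '|'.
One more doubling of z|z|z|z gives the answer.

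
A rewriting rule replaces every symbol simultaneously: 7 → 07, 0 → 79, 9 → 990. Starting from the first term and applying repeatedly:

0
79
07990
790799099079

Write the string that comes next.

Apply φ to 790799099079 symbol by symbol: 7→07, 9→990, 0→79, 7→07, 9→990, 9→990, 0→79, 9→990, 9→990, 0→79, 7→07, 9→990; joined: 07 990 79 07 990 990 79 990 990 79 07 990.

079907907990990799909907907990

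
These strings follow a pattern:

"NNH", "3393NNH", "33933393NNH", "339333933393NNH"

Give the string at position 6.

33933393339333933393NNH

The strings grow by a fixed prefix 3393 each time.
From 339333933393NNH, 2 further steps: 339333933393NNH → 3393339333933393NNH → (answer).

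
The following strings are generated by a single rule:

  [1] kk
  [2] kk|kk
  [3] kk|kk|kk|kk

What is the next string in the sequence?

kk|kk|kk|kk|kk|kk|kk|kk

s(k+1) = s(k)·|·s(k) — each term doubles the last with '|' between the halves.
So the next term is two copies of kk|kk|kk|kk with '|' between the halves.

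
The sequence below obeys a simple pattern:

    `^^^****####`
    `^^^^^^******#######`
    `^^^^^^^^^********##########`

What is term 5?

^^^^^^^^^^^^^^^************################

The n-th term is 3n ^'s then 2n+2 *'s then 3n+1 #'s (n = 1, 2, …).
Setting n = 5 gives 15, 12, 16 characters in each block.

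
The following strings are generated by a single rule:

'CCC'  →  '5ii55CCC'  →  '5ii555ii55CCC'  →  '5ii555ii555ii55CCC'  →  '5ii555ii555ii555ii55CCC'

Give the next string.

Every step adds 5ii55 at the front: s(k+1) = 5ii55·s(k).
Applying this once more to 5ii555ii555ii555ii55CCC:

5ii555ii555ii555ii555ii55CCC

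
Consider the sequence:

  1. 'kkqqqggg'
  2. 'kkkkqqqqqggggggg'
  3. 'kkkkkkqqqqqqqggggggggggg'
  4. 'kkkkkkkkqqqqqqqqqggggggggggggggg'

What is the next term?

kkkkkkkkkkqqqqqqqqqqqggggggggggggggggggg

The n-th term is 2n k's then 2n+1 q's then 4n-1 g's (n = 1, 2, …).
Setting n = 5 gives 10, 11, 19 characters in each block.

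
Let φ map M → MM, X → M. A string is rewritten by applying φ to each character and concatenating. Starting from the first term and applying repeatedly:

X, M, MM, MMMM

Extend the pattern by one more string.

MMMMMMMM

Expanding MMMM: M→MM, M→MM, M→MM, M→MM. Concatenated: MM MM MM MM.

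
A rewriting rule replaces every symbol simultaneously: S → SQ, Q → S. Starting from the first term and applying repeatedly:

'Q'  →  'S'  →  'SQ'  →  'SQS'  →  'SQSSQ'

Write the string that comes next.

Rewriting each symbol of SQSSQ: S→SQ, Q→S, S→SQ, S→SQ, Q→S, which concatenates to SQ S SQ SQ S.

SQSSQSQS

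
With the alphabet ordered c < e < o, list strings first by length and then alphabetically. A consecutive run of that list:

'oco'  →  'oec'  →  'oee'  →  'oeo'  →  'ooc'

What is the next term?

Find the rightmost character of ooc below o, bump it to the next letter, and reset everything to its right to c.

ooe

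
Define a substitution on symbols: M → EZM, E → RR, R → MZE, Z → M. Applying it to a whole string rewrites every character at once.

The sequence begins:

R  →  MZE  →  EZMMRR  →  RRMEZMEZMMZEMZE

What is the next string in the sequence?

Replace each of the 15 characters of RRMEZMEZMMZEMZE in place — MZE MZE EZM RR M EZM RR M EZM EZM M RR EZM M RR — and concatenate.

MZEMZEEZMRRMEZMRRMEZMEZMMRREZMMRR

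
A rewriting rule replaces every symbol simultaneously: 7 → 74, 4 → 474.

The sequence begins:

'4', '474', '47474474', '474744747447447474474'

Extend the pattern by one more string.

Replace each of the 21 characters of 474744747447447474474 in place — 474 74 474 74 474 474 74 474 74 474 474 74 474 474 74 474 74 474 474 74 474 — and concatenate.

4747447474474474744747447447474474474744747447447474474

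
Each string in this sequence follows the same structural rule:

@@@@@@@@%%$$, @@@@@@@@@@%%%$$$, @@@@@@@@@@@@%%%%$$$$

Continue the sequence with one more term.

@@@@@@@@@@@@@@%%%%%$$$$$

The n-th term is 2n+2 @'s then n-1 %'s then n-1 $'s, where the shown terms are n = 3, 4, 5.
For the next term, n = 6, so the run lengths are 14, 5, 5.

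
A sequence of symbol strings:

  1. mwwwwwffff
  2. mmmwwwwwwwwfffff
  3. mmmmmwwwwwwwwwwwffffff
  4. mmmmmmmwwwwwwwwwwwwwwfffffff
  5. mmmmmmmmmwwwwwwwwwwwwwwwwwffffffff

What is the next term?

Reading off run lengths: m runs 1, 3, 5, 7, 9; w runs 5, 8, 11, 14, 17; f runs 4, 5, 6, 7, 8 — each is linear in n (n = 1, 2, …).
For the next term, n = 6, so the run lengths are 11, 20, 9.

mmmmmmmmmmmwwwwwwwwwwwwwwwwwwwwfffffffff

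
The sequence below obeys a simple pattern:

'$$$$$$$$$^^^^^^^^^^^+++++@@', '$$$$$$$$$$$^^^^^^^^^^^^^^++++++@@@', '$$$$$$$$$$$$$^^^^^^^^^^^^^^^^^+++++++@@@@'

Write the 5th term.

$$$$$$$$$$$$$$$$$^^^^^^^^^^^^^^^^^^^^^^^+++++++++@@@@@@

Reading off run lengths: $ runs 9, 11, 13; ^ runs 11, 14, 17; + runs 5, 6, 7; @ runs 2, 3, 4 — each is linear in n, where the shown terms are n = 3, 4, 5.
Setting n = 7 gives 17, 23, 9, 6 characters in each block.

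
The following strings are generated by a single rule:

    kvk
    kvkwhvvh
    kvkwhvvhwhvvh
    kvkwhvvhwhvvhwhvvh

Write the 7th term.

Each term is the previous one with whvvh appended.
From kvkwhvvhwhvvhwhvvh, 3 further steps: kvkwhvvhwhvvhwhvvh → kvkwhvvhwhvvhwhvvhwhvvh → kvkwhvvhwhvvhwhvvhwhvvhwhvvh → (answer).

kvkwhvvhwhvvhwhvvhwhvvhwhvvhwhvvh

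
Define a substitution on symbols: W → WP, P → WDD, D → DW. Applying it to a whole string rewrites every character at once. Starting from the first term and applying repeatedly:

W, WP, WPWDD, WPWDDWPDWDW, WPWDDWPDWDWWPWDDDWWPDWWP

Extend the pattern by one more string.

Rewriting the 24 symbols of WPWDDWPDWDWWPWDDDWWPDWWP one by one yields WP WDD WP DW DW WP WDD DW WP DW WP WP WDD WP DW DW DW WP WP WDD DW WP WP WDD; concatenated:

WPWDDWPDWDWWPWDDDWWPDWWPWPWDDWPDWDWDWWPWPWDDDWWPWPWDD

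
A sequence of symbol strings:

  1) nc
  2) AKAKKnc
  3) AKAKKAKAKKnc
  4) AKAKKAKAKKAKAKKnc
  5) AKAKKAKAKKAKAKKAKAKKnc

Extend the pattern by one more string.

Every step adds AKAKK at the front: s(k+1) = AKAKK·s(k).
Applying this once more to AKAKKAKAKKAKAKKAKAKKnc:

AKAKKAKAKKAKAKKAKAKKAKAKKnc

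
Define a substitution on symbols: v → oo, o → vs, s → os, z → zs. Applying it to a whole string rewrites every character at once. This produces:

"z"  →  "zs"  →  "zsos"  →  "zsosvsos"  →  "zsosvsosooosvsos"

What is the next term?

Applying the rule to each of the 16 symbols of zsosvsosooosvsos gives the pieces zs os vs os oo os vs os vs vs vs os oo os vs os, which concatenate to the answer.

zsosvsosooosvsosvsvsvsosooosvsos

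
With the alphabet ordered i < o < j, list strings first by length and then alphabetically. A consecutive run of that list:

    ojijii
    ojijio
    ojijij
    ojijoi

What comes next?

ojijoo

Find the rightmost character of ojijoi below j, bump it to the next letter, and reset everything to its right to i.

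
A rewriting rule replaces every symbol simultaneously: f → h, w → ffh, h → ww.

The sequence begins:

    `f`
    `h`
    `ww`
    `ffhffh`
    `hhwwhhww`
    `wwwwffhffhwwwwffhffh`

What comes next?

φ(wwwwffhffhwwwwffhffh) expands symbol-by-symbol to ffh ffh ffh ffh h h ww h h ww ffh ffh ffh ffh h h ww h h ww; joining the 20 pieces gives the next term.

ffhffhffhffhhhwwhhwwffhffhffhffhhhwwhhww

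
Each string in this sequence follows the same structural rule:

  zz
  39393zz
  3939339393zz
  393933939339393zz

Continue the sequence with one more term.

Every step adds 39393 at the front: s(k+1) = 39393·s(k).
Applying this once more to 393933939339393zz:

39393393933939339393zz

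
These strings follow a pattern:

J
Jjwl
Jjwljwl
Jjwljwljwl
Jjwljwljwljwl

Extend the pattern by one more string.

Every step adds jwl to the end: s(k+1) = s(k)·jwl.
So the next term is Jjwljwljwljwl·jwl.

Jjwljwljwljwljwl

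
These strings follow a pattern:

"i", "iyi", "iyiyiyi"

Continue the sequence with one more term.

Each string is two copies of the previous one joined by 'y'.
So the next term is two copies of iyiyiyi with 'y' between the halves.

iyiyiyiyiyiyiyi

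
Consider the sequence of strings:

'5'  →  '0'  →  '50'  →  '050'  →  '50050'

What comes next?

05050050

This is a Fibonacci-style word recurrence s(k) = s(k−2)·s(k−1): e.g. 5·0 = 50.
The next term joins 050 and 50050.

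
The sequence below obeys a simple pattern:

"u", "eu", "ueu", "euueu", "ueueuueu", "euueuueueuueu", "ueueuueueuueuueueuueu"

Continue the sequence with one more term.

euueuueueuueuueueuueueuueuueueuueu

This is a Fibonacci-style word recurrence s(k) = s(k−2)·s(k−1): e.g. u·eu = ueu.
So term 8 is euueuueueuueu·ueueuueueuueuueueuueu.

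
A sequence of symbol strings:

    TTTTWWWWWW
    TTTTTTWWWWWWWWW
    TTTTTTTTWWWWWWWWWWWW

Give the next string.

The n-th term is 2n T's then 3n W's, where the shown terms are n = 2, 3, 4.
For the next term, n = 5, so the run lengths are 10, 15.

TTTTTTTTTTWWWWWWWWWWWWWWW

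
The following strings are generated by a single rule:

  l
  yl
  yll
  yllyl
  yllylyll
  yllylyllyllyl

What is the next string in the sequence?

yllylyllyllylyllylyll

Each term (from the third on) is the previous term followed by the one before it: term 3 = yl·l = yll.
So term 7 is yllylyllyllyl·yllylyll.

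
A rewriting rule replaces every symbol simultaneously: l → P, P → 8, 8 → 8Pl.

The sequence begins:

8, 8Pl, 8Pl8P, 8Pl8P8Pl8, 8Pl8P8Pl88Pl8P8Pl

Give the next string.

8Pl8P8Pl88Pl8P8Pl8Pl8P8Pl88Pl8P

Applying the rule to each of the 17 symbols of 8Pl8P8Pl88Pl8P8Pl gives the pieces 8Pl 8 P 8Pl 8 8Pl 8 P 8Pl 8Pl 8 P 8Pl 8 8Pl 8 P, which concatenate to the answer.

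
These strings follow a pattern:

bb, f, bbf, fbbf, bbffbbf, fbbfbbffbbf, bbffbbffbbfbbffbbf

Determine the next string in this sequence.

fbbfbbffbbfbbffbbffbbfbbffbbf

Each term (from the third on) is the two preceding terms concatenated in order: term 3 = bb·f = bbf.
So term 8 is fbbfbbffbbf·bbffbbffbbfbbffbbf.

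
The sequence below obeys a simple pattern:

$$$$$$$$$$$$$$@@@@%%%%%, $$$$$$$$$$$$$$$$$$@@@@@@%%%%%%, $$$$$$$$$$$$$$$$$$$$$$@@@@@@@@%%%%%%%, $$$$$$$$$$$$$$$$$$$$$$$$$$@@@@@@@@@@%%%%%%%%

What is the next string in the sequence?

Each string has the form $^{4n+2} @^{2n-2} %^{n+2}, where the shown terms are n = 3, 4, 5, 6.
Setting n = 7 gives 30, 12, 9 characters in each block.

$$$$$$$$$$$$$$$$$$$$$$$$$$$$$$@@@@@@@@@@@@%%%%%%%%%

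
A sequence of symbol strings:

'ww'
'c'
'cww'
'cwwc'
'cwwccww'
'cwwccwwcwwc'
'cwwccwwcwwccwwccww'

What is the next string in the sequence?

From term 3 onward, concatenate the last term with the second-to-last: c·ww = cww, cww·c = cwwc, …
Continuing: cwwccwwcwwccwwccww · cwwccwwcwwc gives term 8.

cwwccwwcwwccwwccwwcwwccwwcwwc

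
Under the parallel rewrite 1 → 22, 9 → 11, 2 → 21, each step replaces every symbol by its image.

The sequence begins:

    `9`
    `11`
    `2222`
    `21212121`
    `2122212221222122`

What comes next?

21222121212221212122212121222121

φ(2122212221222122) expands symbol-by-symbol to 21 22 21 21 21 22 21 21 21 22 21 21 21 22 21 21; joining the 16 pieces gives the next term.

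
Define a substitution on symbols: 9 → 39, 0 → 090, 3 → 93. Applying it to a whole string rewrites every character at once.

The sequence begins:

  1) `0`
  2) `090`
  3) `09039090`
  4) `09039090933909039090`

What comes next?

Applying the rule to each of the 20 symbols of 09039090933909039090 gives the pieces 090 39 090 93 39 090 39 090 39 93 93 39 090 39 090 93 39 090 39 090, which concatenate to the answer.

090390909339090390903993933909039090933909039090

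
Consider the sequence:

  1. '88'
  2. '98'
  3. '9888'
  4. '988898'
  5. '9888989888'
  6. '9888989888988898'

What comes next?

98889898889888989888989888

Each term (from the third on) is the previous term followed by the one before it: term 3 = 98·88 = 9888.
Continuing: 9888989888988898 · 9888989888 gives term 7.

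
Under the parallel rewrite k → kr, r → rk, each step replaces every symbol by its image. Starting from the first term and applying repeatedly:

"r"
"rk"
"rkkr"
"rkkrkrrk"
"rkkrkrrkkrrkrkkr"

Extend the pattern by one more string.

Rewriting the 16 symbols of rkkrkrrkkrrkrkkr one by one yields rk kr kr rk kr rk rk kr kr rk rk kr rk kr kr rk; concatenated:

rkkrkrrkkrrkrkkrkrrkrkkrrkkrkrrk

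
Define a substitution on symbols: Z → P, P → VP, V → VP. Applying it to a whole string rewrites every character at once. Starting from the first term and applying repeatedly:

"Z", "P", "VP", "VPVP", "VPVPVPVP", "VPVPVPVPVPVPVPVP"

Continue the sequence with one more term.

Applying the rule to each of the 16 symbols of VPVPVPVPVPVPVPVP gives the pieces VP VP VP VP VP VP VP VP VP VP VP VP VP VP VP VP, which concatenate to the answer.

VPVPVPVPVPVPVPVPVPVPVPVPVPVPVPVP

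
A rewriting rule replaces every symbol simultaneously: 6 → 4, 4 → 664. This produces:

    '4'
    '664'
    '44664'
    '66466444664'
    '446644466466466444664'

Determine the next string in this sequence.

Rewriting the 21 symbols of 446644466466466444664 one by one yields 664 664 4 4 664 664 664 4 4 664 4 4 664 4 4 664 664 664 4 4 664; concatenated:

6646644466466466444664446644466466466444664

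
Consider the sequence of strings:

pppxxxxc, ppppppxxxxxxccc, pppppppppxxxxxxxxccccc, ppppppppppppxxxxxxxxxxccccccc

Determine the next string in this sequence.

Term n consists of 3n p's, followed by 2n+2 x's, followed by 2n-1 c's (n = 1, 2, …).
At n = 5 the blocks have lengths 15, 12, 9.

pppppppppppppppxxxxxxxxxxxxccccccccc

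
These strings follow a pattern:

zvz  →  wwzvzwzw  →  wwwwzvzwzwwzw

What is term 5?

wwwwwwwwzvzwzwwzwwzwwzw

Every step adds ww to the front and wzw to the end of the previous string.
From wwwwzvzwzwwzw, 2 further steps: wwwwzvzwzwwzw → wwwwwwzvzwzwwzwwzw → (answer).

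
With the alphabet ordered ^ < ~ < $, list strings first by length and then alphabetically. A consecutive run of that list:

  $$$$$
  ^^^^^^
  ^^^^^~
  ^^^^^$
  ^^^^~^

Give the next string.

Find the rightmost character of ^^^^~^ below $, bump it to the next letter, and reset everything to its right to ^.

^^^^~~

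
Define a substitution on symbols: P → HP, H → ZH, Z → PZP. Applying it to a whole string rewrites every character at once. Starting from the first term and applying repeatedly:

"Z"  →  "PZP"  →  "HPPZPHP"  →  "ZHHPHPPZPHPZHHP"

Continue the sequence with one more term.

Rewriting the 15 symbols of ZHHPHPPZPHPZHHP one by one yields PZP ZH ZH HP ZH HP HP PZP HP ZH HP PZP ZH ZH HP; concatenated:

PZPZHZHHPZHHPHPPZPHPZHHPPZPZHZHHP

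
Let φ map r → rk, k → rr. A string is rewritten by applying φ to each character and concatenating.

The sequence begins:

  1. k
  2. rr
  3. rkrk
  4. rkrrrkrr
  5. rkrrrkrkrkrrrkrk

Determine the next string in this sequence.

rkrrrkrkrkrrrkrrrkrrrkrkrkrrrkrr

φ(rkrrrkrkrkrrrkrk) expands symbol-by-symbol to rk rr rk rk rk rr rk rr rk rr rk rk rk rr rk rr; joining the 16 pieces gives the next term.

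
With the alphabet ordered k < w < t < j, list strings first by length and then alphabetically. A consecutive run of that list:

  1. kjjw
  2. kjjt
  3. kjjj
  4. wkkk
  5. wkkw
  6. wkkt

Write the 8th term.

wkwk

Advancing 2 positions from wkkt through wkkt → wkkj reaches term 8.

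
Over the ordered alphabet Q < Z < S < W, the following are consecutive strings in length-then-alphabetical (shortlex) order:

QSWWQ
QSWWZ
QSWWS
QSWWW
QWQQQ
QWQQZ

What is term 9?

Stepping forward 3 times from QWQQZ: QWQQZ → QWQQS → QWQQW, then the target.

QWQZQ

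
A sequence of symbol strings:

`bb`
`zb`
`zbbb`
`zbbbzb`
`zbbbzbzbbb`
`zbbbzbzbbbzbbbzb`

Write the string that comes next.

Each term (from the third on) is the previous term followed by the one before it: term 3 = zb·bb = zbbb.
So term 7 is zbbbzbzbbbzbbbzb·zbbbzbzbbb.

zbbbzbzbbbzbbbzbzbbbzbzbbb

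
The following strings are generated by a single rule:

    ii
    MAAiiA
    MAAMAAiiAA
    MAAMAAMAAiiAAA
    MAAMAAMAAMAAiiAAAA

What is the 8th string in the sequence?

MAAMAAMAAMAAMAAMAAMAAiiAAAAAAA

Every step adds MAA to the front and A to the end of the previous string.
From MAAMAAMAAMAAiiAAAA, 3 further steps: MAAMAAMAAMAAiiAAAA → MAAMAAMAAMAAMAAiiAAAAA → MAAMAAMAAMAAMAAMAAiiAAAAAA → (answer).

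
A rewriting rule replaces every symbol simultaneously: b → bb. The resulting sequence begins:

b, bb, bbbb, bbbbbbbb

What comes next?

Expanding bbbbbbbb: b→bb, b→bb, b→bb, b→bb, b→bb, b→bb, b→bb, b→bb. Concatenated: bb bb bb bb bb bb bb bb.

bbbbbbbbbbbbbbbb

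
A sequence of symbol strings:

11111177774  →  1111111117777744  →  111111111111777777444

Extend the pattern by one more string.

Each string has the form 1^{3n} 7^{n+2} 4^{n-1}, where the shown terms are n = 2, 3, 4.
Setting n = 5 gives 15, 7, 4 characters in each block.

11111111111111177777774444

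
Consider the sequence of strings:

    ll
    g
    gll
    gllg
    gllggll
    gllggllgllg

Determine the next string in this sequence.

Each term (from the third on) is the previous term followed by the one before it: term 3 = g·ll = gll.
So term 7 is gllggllgllg·gllggll.

gllggllgllggllggll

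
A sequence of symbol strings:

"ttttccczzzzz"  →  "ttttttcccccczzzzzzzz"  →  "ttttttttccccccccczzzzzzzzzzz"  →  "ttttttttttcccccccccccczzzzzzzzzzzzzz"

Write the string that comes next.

Each string has the form t^{2n+2} c^{3n} z^{3n+2} (n = 1, 2, …).
Setting n = 5 gives 12, 15, 17 characters in each block.

ttttttttttttccccccccccccccczzzzzzzzzzzzzzzzz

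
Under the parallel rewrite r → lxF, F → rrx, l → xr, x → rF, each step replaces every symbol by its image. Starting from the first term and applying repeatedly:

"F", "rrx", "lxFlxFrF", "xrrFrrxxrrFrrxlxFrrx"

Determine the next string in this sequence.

rFlxFlxFrrxlxFlxFrFrFlxFlxFrrxlxFlxFrFxrrFrrxlxFlxFrF

Applying the rule to each of the 20 symbols of xrrFrrxxrrFrrxlxFrrx gives the pieces rF lxF lxF rrx lxF lxF rF rF lxF lxF rrx lxF lxF rF xr rF rrx lxF lxF rF, which concatenate to the answer.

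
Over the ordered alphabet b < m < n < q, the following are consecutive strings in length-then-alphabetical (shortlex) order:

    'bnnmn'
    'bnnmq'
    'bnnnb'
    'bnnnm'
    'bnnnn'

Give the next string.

bnnnq

Find the rightmost character of bnnnn below q, bump it to the next letter, and reset everything to its right to b.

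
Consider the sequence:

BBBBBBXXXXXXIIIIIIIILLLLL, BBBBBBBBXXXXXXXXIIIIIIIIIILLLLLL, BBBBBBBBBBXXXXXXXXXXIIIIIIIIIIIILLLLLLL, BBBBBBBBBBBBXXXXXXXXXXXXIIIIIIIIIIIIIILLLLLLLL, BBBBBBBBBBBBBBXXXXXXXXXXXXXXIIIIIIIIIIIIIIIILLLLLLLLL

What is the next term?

BBBBBBBBBBBBBBBBXXXXXXXXXXXXXXXXIIIIIIIIIIIIIIIIIILLLLLLLLLL

The n-th term is 2n B's then 2n X's then 2n+2 I's then n+2 L's, where the shown terms are n = 3, 4, 5, 6, 7.
Setting n = 8 gives 16, 16, 18, 10 characters in each block.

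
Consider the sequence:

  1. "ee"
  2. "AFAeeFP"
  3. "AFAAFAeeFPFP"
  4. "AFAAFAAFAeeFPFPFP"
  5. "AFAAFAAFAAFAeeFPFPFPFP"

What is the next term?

s(k+1) = AFA·s(k)·FP, so each term gains AFA as a prefix and FP as a suffix.
Applying this once more to AFAAFAAFAAFAeeFPFPFPFP:

AFAAFAAFAAFAAFAeeFPFPFPFPFP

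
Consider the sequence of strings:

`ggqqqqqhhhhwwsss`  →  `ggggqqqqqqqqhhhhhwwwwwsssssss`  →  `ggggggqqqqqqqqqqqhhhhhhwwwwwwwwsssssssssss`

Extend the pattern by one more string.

The n-th term is 2n g's then 3n+2 q's then n+3 h's then 3n-1 w's then 4n-1 s's (n = 1, 2, …).
For the next term, n = 4, so the run lengths are 8, 14, 7, 11, 15.

ggggggggqqqqqqqqqqqqqqhhhhhhhwwwwwwwwwwwsssssssssssssss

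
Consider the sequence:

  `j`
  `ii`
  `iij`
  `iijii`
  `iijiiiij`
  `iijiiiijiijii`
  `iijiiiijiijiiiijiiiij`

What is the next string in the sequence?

iijiiiijiijiiiijiiiijiijiiiijiijii

This is a Fibonacci-style word recurrence s(k) = s(k−1)·s(k−2): e.g. ii·j = iij.
Continuing: iijiiiijiijiiiijiiiij · iijiiiijiijii gives term 8.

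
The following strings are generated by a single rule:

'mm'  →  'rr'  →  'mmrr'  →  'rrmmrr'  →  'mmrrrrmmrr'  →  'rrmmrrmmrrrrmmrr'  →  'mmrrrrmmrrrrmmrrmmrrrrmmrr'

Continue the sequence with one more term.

This is a Fibonacci-style word recurrence s(k) = s(k−2)·s(k−1): e.g. mm·rr = mmrr.
So term 8 is rrmmrrmmrrrrmmrr·mmrrrrmmrrrrmmrrmmrrrrmmrr.

rrmmrrmmrrrrmmrrmmrrrrmmrrrrmmrrmmrrrrmmrr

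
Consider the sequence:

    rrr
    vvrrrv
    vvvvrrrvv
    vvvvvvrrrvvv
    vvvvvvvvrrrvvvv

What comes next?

Each term wraps the previous one in vv on the left and v on the right.
Applying this once more to vvvvvvvvrrrvvvv:

vvvvvvvvvvrrrvvvvv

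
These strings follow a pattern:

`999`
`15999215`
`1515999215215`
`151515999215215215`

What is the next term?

Every step adds 15 to the front and 215 to the end of the previous string.
Applying this once more to 151515999215215215:

15151515999215215215215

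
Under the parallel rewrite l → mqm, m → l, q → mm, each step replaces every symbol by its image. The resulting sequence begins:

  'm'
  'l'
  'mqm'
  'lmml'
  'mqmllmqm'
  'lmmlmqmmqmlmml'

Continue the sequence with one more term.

mqmllmqmlmmllmmlmqmllmqm

φ(lmmlmqmmqmlmml) expands symbol-by-symbol to mqm l l mqm l mm l l mm l mqm l l mqm; joining the 14 pieces gives the next term.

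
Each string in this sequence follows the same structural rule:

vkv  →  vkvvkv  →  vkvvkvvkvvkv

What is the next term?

vkvvkvvkvvkvvkvvkvvkvvkv

s(k+1) = s(k)·s(k) — each term doubles the last.
One more doubling of vkvvkvvkvvkv gives the answer.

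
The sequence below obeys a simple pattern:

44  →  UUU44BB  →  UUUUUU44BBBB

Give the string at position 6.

s(k+1) = UUU·s(k)·BB, so each term gains UUU as a prefix and BB as a suffix.
From UUUUUU44BBBB, 3 further steps: UUUUUU44BBBB → UUUUUUUUU44BBBBBB → UUUUUUUUUUUU44BBBBBBBB → (answer).

UUUUUUUUUUUUUUU44BBBBBBBBBB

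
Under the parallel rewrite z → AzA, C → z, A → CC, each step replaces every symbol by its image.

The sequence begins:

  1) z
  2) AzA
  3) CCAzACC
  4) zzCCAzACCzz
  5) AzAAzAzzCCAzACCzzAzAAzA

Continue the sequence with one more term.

CCAzACCCCAzACCAzAAzAzzCCAzACCzzAzAAzACCAzACCCCAzACC

φ(AzAAzAzzCCAzACCzzAzAAzA) expands symbol-by-symbol to CC AzA CC CC AzA CC AzA AzA z z CC AzA CC z z AzA AzA CC AzA CC CC AzA CC; joining the 23 pieces gives the next term.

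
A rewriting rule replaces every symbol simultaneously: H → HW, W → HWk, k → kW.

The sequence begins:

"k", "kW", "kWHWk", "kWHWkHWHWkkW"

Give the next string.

Expanding kWHWkHWHWkkW: k→kW, W→HWk, H→HW, W→HWk, k→kW, H→HW, W→HWk, H→HW, W→HWk, k→kW, k→kW, W→HWk. Concatenated: kW HWk HW HWk kW HW HWk HW HWk kW kW HWk.

kWHWkHWHWkkWHWHWkHWHWkkWkWHWk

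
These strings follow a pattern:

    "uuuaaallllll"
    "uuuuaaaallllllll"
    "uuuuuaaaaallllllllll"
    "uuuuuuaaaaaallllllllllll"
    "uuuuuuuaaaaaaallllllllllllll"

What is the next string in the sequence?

uuuuuuuuaaaaaaaallllllllllllllll

The n-th term is n u's then n a's then 2n l's, where the shown terms are n = 3, 4, 5, 6, 7.
For the next term, n = 8, so the run lengths are 8, 8, 16.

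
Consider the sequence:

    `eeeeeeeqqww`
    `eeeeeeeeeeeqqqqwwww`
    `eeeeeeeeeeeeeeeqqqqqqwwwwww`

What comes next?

Reading off run lengths: e runs 7, 11, 15; q runs 2, 4, 6; w runs 2, 4, 6 — each is linear in n (n = 1, 2, …).
At n = 4 the blocks have lengths 19, 8, 8.

eeeeeeeeeeeeeeeeeeeqqqqqqqqwwwwwwww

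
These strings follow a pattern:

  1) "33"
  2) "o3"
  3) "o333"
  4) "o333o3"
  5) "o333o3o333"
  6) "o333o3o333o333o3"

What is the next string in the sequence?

Each term (from the third on) is the previous term followed by the one before it: term 3 = o3·33 = o333.
The next term joins o333o3o333o333o3 and o333o3o333.

o333o3o333o333o3o333o3o333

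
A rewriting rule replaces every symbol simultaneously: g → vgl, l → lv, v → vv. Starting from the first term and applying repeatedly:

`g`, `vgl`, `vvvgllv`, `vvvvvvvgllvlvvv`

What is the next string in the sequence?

vvvvvvvvvvvvvvvgllvlvvvlvvvvvvv

Applying the rule to each of the 15 symbols of vvvvvvvgllvlvvv gives the pieces vv vv vv vv vv vv vv vgl lv lv vv lv vv vv vv, which concatenate to the answer.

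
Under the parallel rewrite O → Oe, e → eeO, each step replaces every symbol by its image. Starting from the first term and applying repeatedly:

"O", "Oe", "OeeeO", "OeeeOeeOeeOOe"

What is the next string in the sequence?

Rewriting the 13 symbols of OeeeOeeOeeOOe one by one yields Oe eeO eeO eeO Oe eeO eeO Oe eeO eeO Oe Oe eeO; concatenated:

OeeeOeeOeeOOeeeOeeOOeeeOeeOOeOeeeO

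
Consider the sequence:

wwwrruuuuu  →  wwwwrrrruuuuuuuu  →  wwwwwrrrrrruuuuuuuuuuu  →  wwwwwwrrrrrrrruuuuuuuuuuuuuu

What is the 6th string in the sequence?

wwwwwwwwrrrrrrrrrrrruuuuuuuuuuuuuuuuuuuu

The n-th term is n+2 w's then 2n r's then 3n+2 u's (n = 1, 2, …).
At n = 6 the blocks have lengths 8, 12, 20.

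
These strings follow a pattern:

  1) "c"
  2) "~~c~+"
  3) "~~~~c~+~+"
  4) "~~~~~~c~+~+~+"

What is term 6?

~~~~~~~~~~c~+~+~+~+~+

s(k+1) = ~~·s(k)·~+, so each term gains ~~ as a prefix and ~+ as a suffix.
From ~~~~~~c~+~+~+, 2 further steps: ~~~~~~c~+~+~+ → ~~~~~~~~c~+~+~+~+ → (answer).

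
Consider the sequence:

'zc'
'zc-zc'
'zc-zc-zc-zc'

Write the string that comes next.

zc-zc-zc-zc-zc-zc-zc-zc

s(k+1) = s(k)·-·s(k) — each term doubles the last with '-' between the halves.
So the next term is two copies of zc-zc-zc-zc with '-' between the halves.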